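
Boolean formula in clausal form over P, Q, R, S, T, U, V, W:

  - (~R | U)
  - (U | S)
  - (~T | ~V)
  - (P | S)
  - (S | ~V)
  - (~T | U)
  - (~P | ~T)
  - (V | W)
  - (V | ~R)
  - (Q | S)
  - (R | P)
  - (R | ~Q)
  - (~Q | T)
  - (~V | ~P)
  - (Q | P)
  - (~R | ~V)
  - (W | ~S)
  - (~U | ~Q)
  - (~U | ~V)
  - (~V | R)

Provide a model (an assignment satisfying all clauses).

P=1, Q=0, R=0, S=1, T=0, U=1, V=0, W=1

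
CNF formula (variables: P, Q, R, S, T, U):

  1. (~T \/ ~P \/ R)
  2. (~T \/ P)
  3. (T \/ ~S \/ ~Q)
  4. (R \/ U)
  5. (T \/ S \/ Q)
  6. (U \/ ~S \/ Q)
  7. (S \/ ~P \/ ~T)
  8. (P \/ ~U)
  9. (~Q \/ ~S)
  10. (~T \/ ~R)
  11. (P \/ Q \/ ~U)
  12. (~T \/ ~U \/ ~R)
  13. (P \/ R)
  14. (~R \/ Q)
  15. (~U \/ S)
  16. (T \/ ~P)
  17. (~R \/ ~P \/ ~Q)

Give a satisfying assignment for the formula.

P=False, Q=True, R=True, S=False, T=False, U=False

Check each clause:
  1. (~T \/ ~P \/ R) — R is true.
  2. (~T \/ P) — ~T is true.
  3. (T \/ ~S \/ ~Q) — ~S is true.
  4. (R \/ U) — R is true.
  5. (Q \/ T \/ S) — Q is true.
  6. (~S \/ U \/ Q) — Q is true.
  7. (~P \/ S \/ ~T) — ~T is true.
  8. (~U \/ P) — ~U is true.
  9. (~Q \/ ~S) — ~S is true.
  10. (~R \/ ~T) — ~T is true.
  11. (~U \/ P \/ Q) — ~U is true.
  12. (~T \/ ~U \/ ~R) — ~U is true.
  13. (R \/ P) — R is true.
  14. (Q \/ ~R) — Q is true.
  15. (S \/ ~U) — ~U is true.
  16. (~P \/ T) — ~P is true.
  17. (~R \/ ~P \/ ~Q) — ~P is true.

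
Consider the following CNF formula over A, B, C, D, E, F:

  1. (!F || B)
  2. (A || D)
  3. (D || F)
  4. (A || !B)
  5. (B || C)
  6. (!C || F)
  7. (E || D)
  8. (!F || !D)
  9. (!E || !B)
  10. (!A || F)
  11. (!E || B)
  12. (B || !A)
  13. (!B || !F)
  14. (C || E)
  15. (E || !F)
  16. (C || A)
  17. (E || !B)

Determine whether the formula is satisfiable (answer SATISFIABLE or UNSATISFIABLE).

UNSATISFIABLE

B = True:
  propagation gives A=True, E=False; an empty clause results — contradiction.
B = False:
  propagation gives F=False, D=True, C=True; an empty clause results — contradiction.
Every branch closes, so no satisfying assignment exists.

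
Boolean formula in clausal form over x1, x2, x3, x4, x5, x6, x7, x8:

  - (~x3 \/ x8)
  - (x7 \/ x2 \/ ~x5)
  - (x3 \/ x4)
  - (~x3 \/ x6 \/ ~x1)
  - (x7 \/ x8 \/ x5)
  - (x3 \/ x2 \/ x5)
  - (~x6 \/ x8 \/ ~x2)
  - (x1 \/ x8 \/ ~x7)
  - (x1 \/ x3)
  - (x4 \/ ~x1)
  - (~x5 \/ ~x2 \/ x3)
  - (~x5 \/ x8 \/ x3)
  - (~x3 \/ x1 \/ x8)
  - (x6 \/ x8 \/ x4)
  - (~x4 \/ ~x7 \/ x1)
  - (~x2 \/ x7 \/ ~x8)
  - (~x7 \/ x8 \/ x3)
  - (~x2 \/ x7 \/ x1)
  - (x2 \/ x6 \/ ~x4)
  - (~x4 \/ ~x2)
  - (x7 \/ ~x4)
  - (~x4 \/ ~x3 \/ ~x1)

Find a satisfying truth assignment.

Set x1 = True and propagate.
  then x4 is forced to True.
  then x2 is forced to False.
  then x6 is forced to True.
  then x7 is forced to True.
  then x3 is forced to False.
  then x5 is forced to True.
  then x8 is forced to True.
Check each clause:
  1. (~x3 \/ x8) — x8 is true.
  2. (~x5 \/ x7 \/ x2) — x7 is true.
  3. (x3 \/ x4) — x4 is true.
  4. (~x1 \/ ~x3 \/ x6) — ~x3 is true.
  5. (x8 \/ x7 \/ x5) — x8 is true.
  6. (x2 \/ x3 \/ x5) — x5 is true.
  7. (~x2 \/ ~x6 \/ x8) — x8 is true.
  8. (x1 \/ ~x7 \/ x8) — x8 is true.
  9. (x3 \/ x1) — x1 is true.
  10. (x4 \/ ~x1) — x4 is true.
  11. (x3 \/ ~x2 \/ ~x5) — ~x2 is true.
  12. (x3 \/ x8 \/ ~x5) — x8 is true.
  13. (x1 \/ x8 \/ ~x3) — x8 is true.
  14. (x8 \/ x6 \/ x4) — x8 is true.
  15. (~x4 \/ ~x7 \/ x1) — x1 is true.
  16. (~x8 \/ ~x2 \/ x7) — ~x2 is true.
  17. (x8 \/ x3 \/ ~x7) — x8 is true.
  18. (~x2 \/ x1 \/ x7) — x1 is true.
  19. (x2 \/ ~x4 \/ x6) — x6 is true.
  20. (~x2 \/ ~x4) — ~x2 is true.
  21. (x7 \/ ~x4) — x7 is true.
  22. (~x4 \/ ~x1 \/ ~x3) — ~x3 is true.

x1=1  x2=0  x3=0  x4=1  x5=1  x6=1  x7=1  x8=1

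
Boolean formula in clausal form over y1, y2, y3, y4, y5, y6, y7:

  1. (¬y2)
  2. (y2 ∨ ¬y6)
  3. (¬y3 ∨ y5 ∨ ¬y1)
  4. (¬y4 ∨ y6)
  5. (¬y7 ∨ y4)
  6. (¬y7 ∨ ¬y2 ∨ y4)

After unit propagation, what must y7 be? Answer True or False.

(¬y2) stands alone — y2 = False.
(¬y6 ∨ y2): since y2 = False, the clause reduces to (¬y6). y6 = False.
(¬y4 ∨ y6): since y6 = False, the clause reduces to (¬y4). y4 = False.
(¬y7 ∨ y4): since y4 = False, the clause reduces to (¬y7). y7 = False.

False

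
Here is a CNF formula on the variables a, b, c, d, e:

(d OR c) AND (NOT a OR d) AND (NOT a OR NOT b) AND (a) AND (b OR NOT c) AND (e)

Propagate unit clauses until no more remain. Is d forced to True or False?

True

(a) is a unit clause: a = True.
From (d OR NOT a) and a = True: d = True.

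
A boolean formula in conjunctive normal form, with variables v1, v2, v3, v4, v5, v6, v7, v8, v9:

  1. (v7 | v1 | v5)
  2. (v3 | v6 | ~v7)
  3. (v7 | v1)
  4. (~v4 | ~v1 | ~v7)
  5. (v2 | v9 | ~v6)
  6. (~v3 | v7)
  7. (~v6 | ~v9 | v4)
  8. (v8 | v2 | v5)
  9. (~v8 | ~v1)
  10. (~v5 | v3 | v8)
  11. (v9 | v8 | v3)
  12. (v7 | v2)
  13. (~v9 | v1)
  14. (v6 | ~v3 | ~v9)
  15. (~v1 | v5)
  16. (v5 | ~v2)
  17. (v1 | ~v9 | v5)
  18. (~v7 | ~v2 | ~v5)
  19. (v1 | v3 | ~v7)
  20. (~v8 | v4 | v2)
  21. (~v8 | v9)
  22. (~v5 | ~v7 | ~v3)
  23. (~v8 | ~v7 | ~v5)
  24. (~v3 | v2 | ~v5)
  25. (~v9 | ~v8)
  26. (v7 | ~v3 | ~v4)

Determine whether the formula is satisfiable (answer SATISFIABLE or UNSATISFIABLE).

v7 = True:
  v5 = True:
    propagation gives v2=False, v3=False, v6=True, v9=True; an empty clause results — contradiction.
  v5 = False:
    propagation gives v1=False, v9=False, v2=False, v6=False; an empty clause results — contradiction.
v7 = False:
  propagation gives v1=True, v3=False, v8=False, v5=False; an empty clause results — contradiction.
Every branch closes, so no satisfying assignment exists.

UNSATISFIABLE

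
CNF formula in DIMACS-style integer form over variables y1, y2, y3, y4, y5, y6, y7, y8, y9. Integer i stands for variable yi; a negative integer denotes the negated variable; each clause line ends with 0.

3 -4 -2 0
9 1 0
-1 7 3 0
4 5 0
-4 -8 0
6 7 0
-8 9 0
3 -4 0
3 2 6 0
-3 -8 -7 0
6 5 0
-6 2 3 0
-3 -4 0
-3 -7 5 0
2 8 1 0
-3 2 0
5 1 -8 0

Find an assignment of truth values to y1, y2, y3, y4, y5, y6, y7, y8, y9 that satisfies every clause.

Pure literal: y5 appears only positively; assign y5 = True.
Pure literal: y9 appears only positively; assign y9 = True.
Set y1 = False and propagate.
Set y2 = True and propagate.
The remaining clauses are satisfied by y3 = False, y4 = False, y6 = True, y7 = False, y8 = True.
Every clause has at least one true literal under this assignment.

y1 = F  y2 = T  y3 = F  y4 = F  y5 = T  y6 = T  y7 = F  y8 = T  y9 = T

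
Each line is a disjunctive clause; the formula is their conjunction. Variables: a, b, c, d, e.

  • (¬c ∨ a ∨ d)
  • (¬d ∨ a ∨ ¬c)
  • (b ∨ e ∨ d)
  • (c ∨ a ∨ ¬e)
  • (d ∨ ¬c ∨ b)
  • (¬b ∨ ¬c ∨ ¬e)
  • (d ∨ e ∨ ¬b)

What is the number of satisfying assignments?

11

Split on c, then d.
  c=1, d=1: remaining (a,b,e) ∈ {(1,0,0); (1,0,1); (1,1,0)} — 3.
  c=1, d=0: a clause becomes empty — 0.
  c=0, d=1: b free; 3 ways for (a,e) × 2^1 = 6.
  c=0, d=0: remaining (a,b,e) ∈ {(1,0,1); (1,1,1)} — 2.
Total: 3 + 0 + 6 + 2 = 11.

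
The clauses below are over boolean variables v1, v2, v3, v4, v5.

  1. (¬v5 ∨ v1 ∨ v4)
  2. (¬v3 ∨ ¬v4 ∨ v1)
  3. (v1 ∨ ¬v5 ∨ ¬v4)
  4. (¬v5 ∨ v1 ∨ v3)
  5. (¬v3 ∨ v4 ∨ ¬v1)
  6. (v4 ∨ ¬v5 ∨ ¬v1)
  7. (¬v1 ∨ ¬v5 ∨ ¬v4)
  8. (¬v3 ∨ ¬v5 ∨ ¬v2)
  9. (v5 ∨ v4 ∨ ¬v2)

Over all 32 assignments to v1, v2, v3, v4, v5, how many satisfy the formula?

9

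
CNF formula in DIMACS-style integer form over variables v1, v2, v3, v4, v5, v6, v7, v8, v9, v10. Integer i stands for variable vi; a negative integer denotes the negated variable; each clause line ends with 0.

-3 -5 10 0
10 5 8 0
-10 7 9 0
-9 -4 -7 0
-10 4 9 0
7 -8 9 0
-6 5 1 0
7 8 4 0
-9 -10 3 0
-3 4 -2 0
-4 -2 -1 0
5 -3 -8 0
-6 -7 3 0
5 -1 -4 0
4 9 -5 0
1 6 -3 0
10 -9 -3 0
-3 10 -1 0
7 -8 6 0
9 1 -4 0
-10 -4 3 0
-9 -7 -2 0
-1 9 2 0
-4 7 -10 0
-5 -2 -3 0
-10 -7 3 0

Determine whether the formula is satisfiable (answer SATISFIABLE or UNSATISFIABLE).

SATISFIABLE

Branch on v1: take v1 = False.
Try v2 = True.
Try v3 = False.
The remaining clauses are satisfied by v4 = True, v5 = True, v6 = True, v7 = False, v8 = False, v9 = True, v10 = False.
So v1=False, v2=True, v3=False, v4=True, v5=True, v6=True, v7=False, v8=False, v9=True, v10=False is a satisfying assignment.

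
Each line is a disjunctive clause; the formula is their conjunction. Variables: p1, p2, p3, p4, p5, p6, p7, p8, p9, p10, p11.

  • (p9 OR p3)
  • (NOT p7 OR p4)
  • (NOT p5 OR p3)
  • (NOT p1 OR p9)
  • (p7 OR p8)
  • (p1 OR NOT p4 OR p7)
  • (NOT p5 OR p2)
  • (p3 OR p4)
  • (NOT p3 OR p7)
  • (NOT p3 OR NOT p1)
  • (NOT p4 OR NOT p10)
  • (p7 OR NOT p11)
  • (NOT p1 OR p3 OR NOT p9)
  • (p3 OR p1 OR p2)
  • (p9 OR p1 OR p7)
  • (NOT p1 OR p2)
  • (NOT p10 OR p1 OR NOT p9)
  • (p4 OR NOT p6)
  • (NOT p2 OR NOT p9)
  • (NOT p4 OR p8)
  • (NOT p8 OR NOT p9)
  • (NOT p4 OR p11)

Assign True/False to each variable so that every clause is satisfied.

p1=0, p2=0, p3=1, p4=1, p5=0, p6=0, p7=1, p8=1, p9=0, p10=0, p11=1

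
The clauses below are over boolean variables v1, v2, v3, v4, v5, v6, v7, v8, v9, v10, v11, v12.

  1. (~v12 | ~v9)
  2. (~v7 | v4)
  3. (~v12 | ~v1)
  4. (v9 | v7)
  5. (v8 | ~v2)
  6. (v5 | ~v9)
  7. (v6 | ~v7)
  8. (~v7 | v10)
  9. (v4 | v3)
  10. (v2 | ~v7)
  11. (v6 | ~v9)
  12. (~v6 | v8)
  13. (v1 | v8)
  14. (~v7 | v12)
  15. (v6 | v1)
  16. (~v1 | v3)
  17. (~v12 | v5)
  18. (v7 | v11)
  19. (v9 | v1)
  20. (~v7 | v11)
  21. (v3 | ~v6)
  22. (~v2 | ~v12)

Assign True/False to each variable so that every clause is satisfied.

v3 occurs only positively in the remaining clauses — set v3 = True.
v4 occurs only positively in the remaining clauses — set v4 = True.
Branch on v1: take v1 = False.
  then v8 is forced to True.
  then v6 is forced to True.
  then v9 is forced to True.
  then v12 is forced to False.
  then v5 is forced to True.
  then v7 is forced to False.
  then v11 is forced to True.
v2, v10 are now unconstrained; take v2 = False, v10 = False.
Every clause has at least one true literal under this assignment.

v1=False, v2=False, v3=True, v4=True, v5=True, v6=True, v7=False, v8=True, v9=True, v10=False, v11=True, v12=False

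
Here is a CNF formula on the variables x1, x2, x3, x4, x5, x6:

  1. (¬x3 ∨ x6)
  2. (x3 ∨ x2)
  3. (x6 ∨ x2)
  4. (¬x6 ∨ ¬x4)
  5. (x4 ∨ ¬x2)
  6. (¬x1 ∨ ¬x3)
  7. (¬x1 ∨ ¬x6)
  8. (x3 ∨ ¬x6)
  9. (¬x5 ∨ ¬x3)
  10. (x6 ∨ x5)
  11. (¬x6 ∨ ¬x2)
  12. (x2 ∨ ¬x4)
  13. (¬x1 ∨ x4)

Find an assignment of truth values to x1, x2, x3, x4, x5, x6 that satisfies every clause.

x1 occurs only negated in the remaining clauses — set x1 = False.
Branch on x2: take x2 = False.
  then x3 is forced to True.
  then x6 is forced to True.
  then x4 is forced to False.
  then x5 is forced to False.
Every clause has at least one true literal under this assignment.

x1=False  x2=False  x3=True  x4=False  x5=False  x6=True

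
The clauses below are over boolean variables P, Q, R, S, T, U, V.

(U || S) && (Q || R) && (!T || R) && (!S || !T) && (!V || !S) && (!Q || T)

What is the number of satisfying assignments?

16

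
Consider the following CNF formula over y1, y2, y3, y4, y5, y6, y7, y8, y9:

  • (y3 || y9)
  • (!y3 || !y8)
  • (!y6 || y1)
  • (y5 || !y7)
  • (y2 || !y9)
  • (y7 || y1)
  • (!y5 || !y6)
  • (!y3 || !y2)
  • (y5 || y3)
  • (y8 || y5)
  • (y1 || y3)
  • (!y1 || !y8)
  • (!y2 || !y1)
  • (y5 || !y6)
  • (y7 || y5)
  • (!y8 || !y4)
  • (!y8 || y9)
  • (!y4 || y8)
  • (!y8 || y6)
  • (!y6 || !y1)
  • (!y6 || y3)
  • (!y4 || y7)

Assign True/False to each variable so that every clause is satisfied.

y4 occurs only negated in the remaining clauses — set y4 = False.
Try y1 = True.
  then y8 is forced to False.
  then y5 is forced to True.
  then y6 is forced to False.
  then y2 is forced to False.
  then y9 is forced to False.
  then y3 is forced to True.
y7 is now unconstrained; take y7 = True.

y1=T, y2=F, y3=T, y4=F, y5=T, y6=F, y7=T, y8=F, y9=F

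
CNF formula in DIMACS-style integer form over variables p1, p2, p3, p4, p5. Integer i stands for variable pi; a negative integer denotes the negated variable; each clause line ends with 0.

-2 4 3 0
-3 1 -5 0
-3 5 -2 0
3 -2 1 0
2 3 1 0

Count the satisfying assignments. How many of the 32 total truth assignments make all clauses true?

14

Case analysis on p3 and p2:
  p3=1, p2=1: remaining (p1,p4,p5) ∈ {(1,0,1); (1,1,1)} — 2.
  p3=1, p2=0: p4 free; 3 ways for (p1,p5) × 2^1 = 6.
  p3=0, p2=1: remaining (p1,p4,p5) ∈ {(1,1,0); (1,1,1)} — 2.
  p3=0, p2=0: remaining (p1,p4,p5) ∈ {(1,0,0); (1,0,1); (1,1,0); (1,1,1)} — 4.
Total: 2 + 6 + 2 + 4 = 14.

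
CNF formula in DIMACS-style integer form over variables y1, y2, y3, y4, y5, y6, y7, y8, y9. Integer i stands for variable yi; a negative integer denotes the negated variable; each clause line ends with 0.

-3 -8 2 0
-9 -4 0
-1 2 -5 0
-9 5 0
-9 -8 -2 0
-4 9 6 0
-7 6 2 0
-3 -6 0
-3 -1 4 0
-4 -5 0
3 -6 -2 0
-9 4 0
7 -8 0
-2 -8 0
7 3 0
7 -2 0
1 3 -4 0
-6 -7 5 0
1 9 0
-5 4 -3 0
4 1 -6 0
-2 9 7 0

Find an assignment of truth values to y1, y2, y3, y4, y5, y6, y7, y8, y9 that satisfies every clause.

y1=T, y2=T, y3=F, y4=F, y5=F, y6=F, y7=T, y8=F, y9=F

Pure literal: y8 appears only negated; assign y8 = False.
Branch on y1: take y1 = True.
Try y2 = True.
  then y7 is forced to True.
For the remaining variables, y3 = False, y4 = False, y5 = False, y6 = False, y9 = False works.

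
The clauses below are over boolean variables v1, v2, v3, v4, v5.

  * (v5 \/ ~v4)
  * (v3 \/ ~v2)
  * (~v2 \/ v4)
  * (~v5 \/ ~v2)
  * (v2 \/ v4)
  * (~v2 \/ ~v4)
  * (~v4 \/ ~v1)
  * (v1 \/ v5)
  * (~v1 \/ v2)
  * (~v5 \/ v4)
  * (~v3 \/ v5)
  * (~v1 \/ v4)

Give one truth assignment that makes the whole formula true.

v1=F  v2=F  v3=T  v4=T  v5=T

Branch on v1: take v1 = False.
  then v5 is forced to True.
  then v2 is forced to False.
  then v4 is forced to True.
v3 is now unconstrained; take v3 = True.
Every clause has at least one true literal under this assignment.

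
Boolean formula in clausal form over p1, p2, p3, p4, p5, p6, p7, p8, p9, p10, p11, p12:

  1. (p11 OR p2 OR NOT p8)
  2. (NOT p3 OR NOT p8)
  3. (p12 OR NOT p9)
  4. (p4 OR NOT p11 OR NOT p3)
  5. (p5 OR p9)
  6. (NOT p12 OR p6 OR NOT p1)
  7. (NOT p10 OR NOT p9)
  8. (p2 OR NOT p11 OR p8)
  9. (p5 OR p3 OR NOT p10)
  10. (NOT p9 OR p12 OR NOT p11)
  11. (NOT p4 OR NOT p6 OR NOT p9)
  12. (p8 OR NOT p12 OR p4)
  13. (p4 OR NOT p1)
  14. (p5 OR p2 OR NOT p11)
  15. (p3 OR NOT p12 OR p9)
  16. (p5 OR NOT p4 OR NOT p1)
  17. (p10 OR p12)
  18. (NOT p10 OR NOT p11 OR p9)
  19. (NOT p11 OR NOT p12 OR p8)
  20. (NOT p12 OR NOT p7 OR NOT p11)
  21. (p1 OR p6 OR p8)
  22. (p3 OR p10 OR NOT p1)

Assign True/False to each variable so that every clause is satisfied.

p1 = 0, p2 = 1, p3 = 1, p4 = 0, p5 = 1, p6 = 1, p7 = 0, p8 = 0, p9 = 0, p10 = 1, p11 = 0, p12 = 0

Check each clause:
  1. (NOT p8 OR p11 OR p2) — NOT p8 is true.
  2. (NOT p8 OR NOT p3) — NOT p8 is true.
  3. (p12 OR NOT p9) — NOT p9 is true.
  4. (NOT p3 OR p4 OR NOT p11) — NOT p11 is true.
  5. (p5 OR p9) — p5 is true.
  6. (p6 OR NOT p1 OR NOT p12) — NOT p12 is true.
  7. (NOT p9 OR NOT p10) — NOT p9 is true.
  8. (p8 OR NOT p11 OR p2) — p2 is true.
  9. (NOT p10 OR p3 OR p5) — p3 is true.
  10. (p12 OR NOT p11 OR NOT p9) — NOT p11 is true.
  11. (NOT p9 OR NOT p4 OR NOT p6) — NOT p4 is true.
  12. (NOT p12 OR p8 OR p4) — NOT p12 is true.
  13. (NOT p1 OR p4) — NOT p1 is true.
  14. (p5 OR p2 OR NOT p11) — p2 is true.
  15. (p3 OR NOT p12 OR p9) — p3 is true.
  16. (NOT p1 OR p5 OR NOT p4) — NOT p4 is true.
  17. (p12 OR p10) — p10 is true.
  18. (NOT p10 OR p9 OR NOT p11) — NOT p11 is true.
  19. (p8 OR NOT p11 OR NOT p12) — NOT p12 is true.
  20. (NOT p11 OR NOT p7 OR NOT p12) — NOT p7 is true.
  21. (p1 OR p6 OR p8) — p6 is true.
  22. (NOT p1 OR p10 OR p3) — p10 is true.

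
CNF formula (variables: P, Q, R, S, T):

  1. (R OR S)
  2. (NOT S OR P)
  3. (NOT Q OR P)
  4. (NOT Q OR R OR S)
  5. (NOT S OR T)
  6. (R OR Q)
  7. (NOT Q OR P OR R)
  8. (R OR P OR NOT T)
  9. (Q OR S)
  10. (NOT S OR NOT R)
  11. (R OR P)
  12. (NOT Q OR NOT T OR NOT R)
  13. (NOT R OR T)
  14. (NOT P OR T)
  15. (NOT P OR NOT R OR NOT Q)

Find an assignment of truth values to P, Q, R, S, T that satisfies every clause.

P=1  Q=1  R=0  S=1  T=1

Try P = True.
  then T is forced to True.
For the remaining variables, Q = True, R = False, S = True works.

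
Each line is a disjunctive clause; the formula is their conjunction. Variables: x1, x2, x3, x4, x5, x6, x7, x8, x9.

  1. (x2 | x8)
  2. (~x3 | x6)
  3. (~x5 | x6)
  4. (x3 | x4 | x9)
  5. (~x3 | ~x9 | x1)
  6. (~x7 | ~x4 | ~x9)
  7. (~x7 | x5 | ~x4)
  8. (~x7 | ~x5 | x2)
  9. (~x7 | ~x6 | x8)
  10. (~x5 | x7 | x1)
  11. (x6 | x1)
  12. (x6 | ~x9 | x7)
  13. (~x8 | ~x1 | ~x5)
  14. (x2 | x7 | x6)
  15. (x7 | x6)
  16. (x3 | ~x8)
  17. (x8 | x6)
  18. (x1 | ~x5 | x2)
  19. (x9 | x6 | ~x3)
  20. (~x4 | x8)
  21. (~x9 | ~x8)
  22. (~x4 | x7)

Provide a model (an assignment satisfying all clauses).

Branch on x1: take x1 = True.
Set x2 = False and propagate.
  then x8 is forced to True.
  then x5 is forced to False.
  then x3 is forced to True.
  then x6 is forced to True.
  then x9 is forced to False.
Try x4 = False.
x7 is now unconstrained; take x7 = True.
Every clause has at least one true literal under this assignment.

x1 = T  x2 = F  x3 = T  x4 = F  x5 = F  x6 = T  x7 = T  x8 = T  x9 = F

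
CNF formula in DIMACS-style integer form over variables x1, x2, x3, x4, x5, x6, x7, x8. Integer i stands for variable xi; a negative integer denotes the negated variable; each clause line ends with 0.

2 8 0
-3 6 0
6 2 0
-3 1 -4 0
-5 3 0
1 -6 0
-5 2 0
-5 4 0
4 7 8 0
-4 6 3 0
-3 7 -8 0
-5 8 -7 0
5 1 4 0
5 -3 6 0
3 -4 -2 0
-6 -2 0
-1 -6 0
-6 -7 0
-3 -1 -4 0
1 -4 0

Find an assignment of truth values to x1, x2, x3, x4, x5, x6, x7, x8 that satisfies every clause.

Try x1 = True.
  then x6 is forced to False.
  then x3 is forced to False.
  then x2 is forced to True.
  then x5 is forced to False.
  then x4 is forced to False.
The remaining clauses are satisfied by x7 = True, x8 = False.
Every clause has at least one true literal under this assignment.

x1=T, x2=T, x3=F, x4=F, x5=F, x6=F, x7=T, x8=F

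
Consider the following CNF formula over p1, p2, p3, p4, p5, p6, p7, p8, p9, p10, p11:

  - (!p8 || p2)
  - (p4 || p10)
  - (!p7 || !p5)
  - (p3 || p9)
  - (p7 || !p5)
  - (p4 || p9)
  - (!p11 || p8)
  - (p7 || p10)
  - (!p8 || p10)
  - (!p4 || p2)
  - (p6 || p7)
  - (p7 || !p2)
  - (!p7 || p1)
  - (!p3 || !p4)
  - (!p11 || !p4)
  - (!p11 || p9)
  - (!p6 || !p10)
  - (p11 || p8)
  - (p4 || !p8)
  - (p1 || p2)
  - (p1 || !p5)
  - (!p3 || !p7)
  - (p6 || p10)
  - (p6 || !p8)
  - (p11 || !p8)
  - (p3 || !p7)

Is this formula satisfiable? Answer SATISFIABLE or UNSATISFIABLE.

UNSATISFIABLE

p7 = True:
  propagation gives p5=False, p1=True, p3=False; an empty clause results — contradiction.
p7 = False:
  propagation gives p5=False, p10=True, p6=True; an empty clause results — contradiction.
Every branch closes, so no satisfying assignment exists.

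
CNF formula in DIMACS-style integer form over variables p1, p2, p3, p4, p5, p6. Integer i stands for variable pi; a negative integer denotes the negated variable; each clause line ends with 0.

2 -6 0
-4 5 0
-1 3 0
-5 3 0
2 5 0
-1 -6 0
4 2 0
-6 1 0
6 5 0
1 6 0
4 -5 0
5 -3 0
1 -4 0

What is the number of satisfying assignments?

2

Satisfying assignments:
  p1=1 p2=0 p3=1 p4=1 p5=1 p6=0
  p1=1 p2=1 p3=1 p4=1 p5=1 p6=0
Count: 2.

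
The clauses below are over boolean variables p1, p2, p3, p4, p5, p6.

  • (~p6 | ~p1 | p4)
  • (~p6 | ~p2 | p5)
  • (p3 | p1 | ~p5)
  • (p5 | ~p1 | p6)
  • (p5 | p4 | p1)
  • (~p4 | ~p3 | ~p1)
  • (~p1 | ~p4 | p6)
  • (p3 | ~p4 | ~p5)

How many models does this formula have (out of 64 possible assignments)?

19

Case analysis on p1 and p4:
  p1=1, p4=1: remaining (p2,p3,p5,p6) ∈ {(0,0,0,1)} — 1.
  p1=1, p4=0: remaining (p2,p3,p5,p6) ∈ {(0,0,1,0); (0,1,1,0); (1,0,1,0); (1,1,1,0)} — 4.
  p1=0, p4=1: 10 of the 16 assignments to (p2,p3,p5,p6) work.
  p1=0, p4=0: remaining (p2,p3,p5,p6) ∈ {(0,1,1,0); (0,1,1,1); (1,1,1,0); (1,1,1,1)} — 4.
Total: 1 + 4 + 10 + 4 = 19.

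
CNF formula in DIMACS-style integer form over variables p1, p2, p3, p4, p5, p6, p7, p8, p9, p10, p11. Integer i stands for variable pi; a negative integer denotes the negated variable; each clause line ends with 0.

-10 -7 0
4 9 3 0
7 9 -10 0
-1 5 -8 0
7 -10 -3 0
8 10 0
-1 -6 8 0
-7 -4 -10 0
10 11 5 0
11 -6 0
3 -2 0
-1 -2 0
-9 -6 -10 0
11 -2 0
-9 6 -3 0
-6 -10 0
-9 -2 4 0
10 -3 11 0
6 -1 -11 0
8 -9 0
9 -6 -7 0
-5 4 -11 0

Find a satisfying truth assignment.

p1=True, p2=False, p3=False, p4=False, p5=True, p6=False, p7=False, p8=True, p9=True, p10=True, p11=False

Check each clause:
  1. (~p7 \/ ~p10) — ~p7 is true.
  2. (p4 \/ p3 \/ p9) — p9 is true.
  3. (p9 \/ p7 \/ ~p10) — p9 is true.
  4. (~p1 \/ ~p8 \/ p5) — p5 is true.
  5. (p7 \/ ~p10 \/ ~p3) — ~p3 is true.
  6. (p10 \/ p8) — p8 is true.
  7. (~p1 \/ ~p6 \/ p8) — p8 is true.
  8. (~p10 \/ ~p4 \/ ~p7) — ~p7 is true.
  9. (p11 \/ p5 \/ p10) — p10 is true.
  10. (p11 \/ ~p6) — ~p6 is true.
  11. (p3 \/ ~p2) — ~p2 is true.
  12. (~p1 \/ ~p2) — ~p2 is true.
  13. (~p9 \/ ~p10 \/ ~p6) — ~p6 is true.
  14. (~p2 \/ p11) — ~p2 is true.
  15. (p6 \/ ~p9 \/ ~p3) — ~p3 is true.
  16. (~p10 \/ ~p6) — ~p6 is true.
  17. (~p2 \/ p4 \/ ~p9) — ~p2 is true.
  18. (p11 \/ p10 \/ ~p3) — p10 is true.
  19. (~p1 \/ ~p11 \/ p6) — ~p11 is true.
  20. (~p9 \/ p8) — p8 is true.
  21. (~p7 \/ ~p6 \/ p9) — p9 is true.
  22. (p4 \/ ~p11 \/ ~p5) — ~p11 is true.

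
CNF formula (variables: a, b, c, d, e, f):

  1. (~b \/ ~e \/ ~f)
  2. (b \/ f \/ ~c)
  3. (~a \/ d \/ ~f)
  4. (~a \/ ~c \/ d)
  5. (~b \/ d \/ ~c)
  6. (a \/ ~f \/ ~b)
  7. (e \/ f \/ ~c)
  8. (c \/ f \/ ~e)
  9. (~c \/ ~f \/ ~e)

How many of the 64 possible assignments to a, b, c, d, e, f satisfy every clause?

Case analysis on f and c:
  f=1, c=1: remaining (a,b,d,e) ∈ {(0,0,0,0); (0,0,1,0); (1,0,1,0); (1,1,1,0)} — 4.
  f=1, c=0: 7 of the 16 assignments to (a,b,d,e) work.
  f=0, c=1: remaining (a,b,d,e) ∈ {(0,1,1,1); (1,1,1,1)} — 2.
  f=0, c=0: forces e=0; a, b, d free → 2^3 = 8.
Total: 4 + 7 + 2 + 8 = 21.

21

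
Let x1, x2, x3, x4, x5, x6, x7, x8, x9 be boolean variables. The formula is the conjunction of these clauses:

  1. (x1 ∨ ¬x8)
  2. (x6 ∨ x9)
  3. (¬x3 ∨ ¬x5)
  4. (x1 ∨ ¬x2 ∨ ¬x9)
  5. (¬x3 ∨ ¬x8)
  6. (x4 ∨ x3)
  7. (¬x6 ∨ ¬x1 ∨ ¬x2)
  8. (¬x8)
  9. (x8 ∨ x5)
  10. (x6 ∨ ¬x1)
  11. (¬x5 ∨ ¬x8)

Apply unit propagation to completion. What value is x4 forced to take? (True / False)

True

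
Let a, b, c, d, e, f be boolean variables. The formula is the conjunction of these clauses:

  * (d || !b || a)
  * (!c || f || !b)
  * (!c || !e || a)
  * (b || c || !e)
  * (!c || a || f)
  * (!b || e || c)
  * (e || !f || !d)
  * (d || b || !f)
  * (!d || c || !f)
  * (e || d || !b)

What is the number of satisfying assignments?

15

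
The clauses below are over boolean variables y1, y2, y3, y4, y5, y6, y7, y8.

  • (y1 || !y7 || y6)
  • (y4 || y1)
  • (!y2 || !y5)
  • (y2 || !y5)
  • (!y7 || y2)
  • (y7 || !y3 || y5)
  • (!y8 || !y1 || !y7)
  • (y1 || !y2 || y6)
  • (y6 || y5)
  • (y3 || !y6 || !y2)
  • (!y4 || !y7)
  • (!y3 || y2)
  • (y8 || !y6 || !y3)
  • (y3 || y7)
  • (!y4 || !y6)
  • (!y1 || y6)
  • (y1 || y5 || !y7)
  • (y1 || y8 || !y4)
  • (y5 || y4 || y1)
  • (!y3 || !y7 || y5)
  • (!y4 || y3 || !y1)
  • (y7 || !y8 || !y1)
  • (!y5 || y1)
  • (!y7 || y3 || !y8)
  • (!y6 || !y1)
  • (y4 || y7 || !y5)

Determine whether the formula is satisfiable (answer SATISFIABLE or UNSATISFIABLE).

UNSATISFIABLE

y1 = True:
  propagation gives y6=True; an empty clause results — contradiction.
y1 = False:
  propagation gives y4=True, y7=False, y3=True, y5=True; an empty clause results — contradiction.
Every branch closes, so no satisfying assignment exists.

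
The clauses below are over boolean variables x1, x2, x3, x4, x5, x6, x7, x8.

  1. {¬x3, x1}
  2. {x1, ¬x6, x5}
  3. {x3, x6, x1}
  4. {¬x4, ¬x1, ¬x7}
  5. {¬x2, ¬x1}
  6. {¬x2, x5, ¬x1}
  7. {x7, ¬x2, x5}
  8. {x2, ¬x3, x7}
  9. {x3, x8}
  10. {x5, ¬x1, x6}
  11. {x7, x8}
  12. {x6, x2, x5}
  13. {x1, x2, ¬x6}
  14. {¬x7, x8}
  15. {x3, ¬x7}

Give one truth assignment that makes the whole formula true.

x1=True, x2=False, x3=False, x4=True, x5=True, x6=True, x7=False, x8=True

x5 occurs only positively in the remaining clauses — set x5 = True.
x8 occurs only positively in the remaining clauses — set x8 = True.
Try x1 = True.
  then x2 is forced to False.
Set x3 = False and propagate.
  then x7 is forced to False.
x4, x6 are now unconstrained; take x4 = True, x6 = True.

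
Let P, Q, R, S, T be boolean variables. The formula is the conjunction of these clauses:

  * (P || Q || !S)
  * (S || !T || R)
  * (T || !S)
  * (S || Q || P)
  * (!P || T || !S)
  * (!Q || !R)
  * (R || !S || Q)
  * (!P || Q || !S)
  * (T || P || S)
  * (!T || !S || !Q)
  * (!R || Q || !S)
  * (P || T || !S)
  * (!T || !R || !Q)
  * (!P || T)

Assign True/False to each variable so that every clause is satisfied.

Try P = True.
  then T is forced to True.
For the remaining variables, Q = False, R = True, S = False works.
Every clause has at least one true literal under this assignment.

P=T  Q=F  R=T  S=F  T=T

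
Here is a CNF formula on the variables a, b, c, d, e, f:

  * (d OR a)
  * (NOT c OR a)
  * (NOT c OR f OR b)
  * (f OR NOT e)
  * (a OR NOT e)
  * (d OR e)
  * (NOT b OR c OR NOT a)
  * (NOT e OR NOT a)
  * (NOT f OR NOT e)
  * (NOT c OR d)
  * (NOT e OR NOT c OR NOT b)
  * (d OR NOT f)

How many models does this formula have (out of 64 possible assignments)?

9

Split on e, then a.
  e=T, a=T: a clause becomes empty — 0.
  e=T, a=F: a clause becomes empty — 0.
  e=F, a=T: 5 of the 16 assignments to (b,c,d,f) work.
  e=F, a=F: remaining (b,c,d,f) ∈ {(F,F,T,F); (F,F,T,T); (T,F,T,F); (T,F,T,T)} — 4.
Total: 0 + 0 + 5 + 4 = 9.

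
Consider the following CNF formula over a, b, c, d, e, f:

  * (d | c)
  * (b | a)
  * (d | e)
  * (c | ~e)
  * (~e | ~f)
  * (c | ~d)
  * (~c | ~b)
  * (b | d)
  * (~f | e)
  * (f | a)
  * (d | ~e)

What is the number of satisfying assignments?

2

The models are:
  a=T b=F c=T d=T e=F f=F
  a=T b=F c=T d=T e=T f=F
Count: 2.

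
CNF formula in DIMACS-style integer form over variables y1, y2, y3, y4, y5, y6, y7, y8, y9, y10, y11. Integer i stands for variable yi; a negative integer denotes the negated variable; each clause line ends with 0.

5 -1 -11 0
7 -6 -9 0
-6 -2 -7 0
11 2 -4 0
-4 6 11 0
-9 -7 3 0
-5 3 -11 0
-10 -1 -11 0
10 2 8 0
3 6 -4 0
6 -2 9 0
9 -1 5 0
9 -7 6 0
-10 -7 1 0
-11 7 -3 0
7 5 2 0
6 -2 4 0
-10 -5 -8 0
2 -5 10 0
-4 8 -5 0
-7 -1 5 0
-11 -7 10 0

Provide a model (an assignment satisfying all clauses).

y1=F, y2=T, y3=F, y4=T, y5=F, y6=T, y7=F, y8=F, y9=F, y10=F, y11=F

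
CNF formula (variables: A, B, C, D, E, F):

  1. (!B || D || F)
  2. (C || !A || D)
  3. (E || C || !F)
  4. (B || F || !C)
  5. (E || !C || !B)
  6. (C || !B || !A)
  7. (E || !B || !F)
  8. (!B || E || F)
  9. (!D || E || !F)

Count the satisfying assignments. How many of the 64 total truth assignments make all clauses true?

24

Case analysis on B and F:
  B=1, F=1: D free; 3 ways for (A,C,E) × 2^1 = 6.
  B=1, F=0: remaining (A,C,D,E) ∈ {(0,0,1,1); (0,1,1,1); (1,1,1,1)} — 3.
  B=0, F=1: 9 of the 16 assignments to (A,C,D,E) work.
  B=0, F=0: E free; 3 ways for (A,C,D) × 2^1 = 6.
Total: 6 + 3 + 9 + 6 = 24.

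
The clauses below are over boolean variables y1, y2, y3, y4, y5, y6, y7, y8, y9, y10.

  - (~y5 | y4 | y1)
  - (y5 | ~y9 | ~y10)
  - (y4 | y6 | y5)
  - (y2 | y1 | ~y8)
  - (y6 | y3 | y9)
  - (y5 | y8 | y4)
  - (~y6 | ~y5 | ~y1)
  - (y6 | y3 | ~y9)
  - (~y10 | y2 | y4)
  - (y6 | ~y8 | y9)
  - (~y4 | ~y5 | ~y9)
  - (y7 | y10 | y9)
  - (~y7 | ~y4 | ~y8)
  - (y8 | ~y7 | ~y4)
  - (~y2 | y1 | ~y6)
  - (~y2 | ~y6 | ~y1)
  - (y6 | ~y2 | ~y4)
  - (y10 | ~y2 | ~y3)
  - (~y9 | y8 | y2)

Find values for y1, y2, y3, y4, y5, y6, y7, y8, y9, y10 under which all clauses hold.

y1=True  y2=False  y3=True  y4=True  y5=False  y6=True  y7=False  y8=False  y9=False  y10=True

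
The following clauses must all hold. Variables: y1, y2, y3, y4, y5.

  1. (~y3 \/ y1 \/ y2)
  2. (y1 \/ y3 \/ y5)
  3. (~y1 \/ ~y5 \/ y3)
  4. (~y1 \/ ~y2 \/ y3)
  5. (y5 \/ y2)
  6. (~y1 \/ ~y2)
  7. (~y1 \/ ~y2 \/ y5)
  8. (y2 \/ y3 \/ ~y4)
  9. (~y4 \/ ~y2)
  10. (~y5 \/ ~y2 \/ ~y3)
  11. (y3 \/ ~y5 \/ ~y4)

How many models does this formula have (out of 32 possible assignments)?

The models are:
  y1=F y2=F y3=F y4=F y5=T
  y1=F y2=T y3=F y4=F y5=T
  y1=F y2=T y3=T y4=F y5=F
  y1=T y2=F y3=T y4=F y5=T
  y1=T y2=F y3=T y4=T y5=T
That's 5 in total.

5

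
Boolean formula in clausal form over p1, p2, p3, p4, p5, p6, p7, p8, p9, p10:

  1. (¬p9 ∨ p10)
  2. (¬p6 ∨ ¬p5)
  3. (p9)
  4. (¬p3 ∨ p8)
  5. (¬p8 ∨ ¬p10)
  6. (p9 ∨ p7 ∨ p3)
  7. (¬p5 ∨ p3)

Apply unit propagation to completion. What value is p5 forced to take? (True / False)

(p9) is a unit clause: p9 = True.
From (p10 ∨ ¬p9) and p9 = True: p10 = True.
(¬p8 ∨ ¬p10) with p10 = True leaves only ¬p8, so p8 = False.
(¬p3 ∨ p8): since p8 = False, the clause reduces to (¬p3). p3 = False.
From (p3 ∨ ¬p5) and p3 = False: p5 = False.

False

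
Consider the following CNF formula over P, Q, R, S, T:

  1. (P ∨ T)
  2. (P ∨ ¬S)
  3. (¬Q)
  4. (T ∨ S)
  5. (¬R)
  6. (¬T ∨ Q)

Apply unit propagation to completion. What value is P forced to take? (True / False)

(¬Q) stands alone — Q = False.
(¬R) is a unit clause: R = False.
(¬T ∨ Q): since Q = False, the clause reduces to (¬T). T = False.
In (T ∨ P), T is now false; P must hold, so P = True.

True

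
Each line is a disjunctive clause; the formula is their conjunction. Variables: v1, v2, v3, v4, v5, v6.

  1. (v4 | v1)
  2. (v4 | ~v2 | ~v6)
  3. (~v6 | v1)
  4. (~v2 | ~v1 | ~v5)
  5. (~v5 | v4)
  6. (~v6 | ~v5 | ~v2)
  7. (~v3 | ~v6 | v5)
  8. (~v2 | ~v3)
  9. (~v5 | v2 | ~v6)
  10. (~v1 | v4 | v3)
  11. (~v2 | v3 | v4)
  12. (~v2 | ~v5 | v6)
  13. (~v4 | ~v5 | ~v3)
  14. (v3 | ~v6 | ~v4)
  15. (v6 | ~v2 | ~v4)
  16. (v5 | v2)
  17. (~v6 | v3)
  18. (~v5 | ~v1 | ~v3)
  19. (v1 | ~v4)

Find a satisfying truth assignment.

Try v1 = True.
Set v2 = False and propagate.
  then v5 is forced to True.
  then v4 is forced to True.
  then v6 is forced to False.
  then v3 is forced to False.

v1=T  v2=F  v3=F  v4=T  v5=T  v6=F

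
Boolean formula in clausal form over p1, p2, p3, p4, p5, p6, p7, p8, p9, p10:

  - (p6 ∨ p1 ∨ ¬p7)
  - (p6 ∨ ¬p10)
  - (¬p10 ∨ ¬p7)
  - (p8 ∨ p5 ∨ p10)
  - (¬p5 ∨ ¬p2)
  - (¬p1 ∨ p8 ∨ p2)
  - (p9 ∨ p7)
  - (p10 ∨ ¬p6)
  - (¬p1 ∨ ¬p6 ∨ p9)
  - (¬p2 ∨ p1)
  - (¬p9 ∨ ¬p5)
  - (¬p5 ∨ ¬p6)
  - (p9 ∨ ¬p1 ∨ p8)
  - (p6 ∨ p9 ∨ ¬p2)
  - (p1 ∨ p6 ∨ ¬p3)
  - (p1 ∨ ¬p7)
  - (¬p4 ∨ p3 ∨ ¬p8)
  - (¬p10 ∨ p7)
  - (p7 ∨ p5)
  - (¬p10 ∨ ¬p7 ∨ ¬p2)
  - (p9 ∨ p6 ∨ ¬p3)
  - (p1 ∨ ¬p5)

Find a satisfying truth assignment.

p1=T  p2=T  p3=T  p4=T  p5=F  p6=F  p7=T  p8=T  p9=T  p10=F

Try p1 = True.
Set p2 = True and propagate.
  then p5 is forced to False.
  then p7 is forced to True.
  then p10 is forced to False.
  then p8 is forced to True.
  then p6 is forced to False.
  then p9 is forced to True.
Set p3 = True and propagate.
p4 is now unconstrained; take p4 = True.
Check each clause:
  1. (p1 ∨ ¬p7 ∨ p6) — p1 is true.
  2. (¬p10 ∨ p6) — ¬p10 is true.
  3. (¬p10 ∨ ¬p7) — ¬p10 is true.
  4. (p5 ∨ p8 ∨ p10) — p8 is true.
  5. (¬p5 ∨ ¬p2) — ¬p5 is true.
  6. (p2 ∨ ¬p1 ∨ p8) — p8 is true.
  7. (p7 ∨ p9) — p9 is true.
  8. (¬p6 ∨ p10) — ¬p6 is true.
  9. (¬p6 ∨ ¬p1 ∨ p9) — p9 is true.
  10. (¬p2 ∨ p1) — p1 is true.
  11. (¬p5 ∨ ¬p9) — ¬p5 is true.
  12. (¬p6 ∨ ¬p5) — ¬p6 is true.
  13. (p8 ∨ ¬p1 ∨ p9) — p8 is true.
  14. (¬p2 ∨ p6 ∨ p9) — p9 is true.
  15. (p1 ∨ ¬p3 ∨ p6) — p1 is true.
  16. (¬p7 ∨ p1) — p1 is true.
  17. (p3 ∨ ¬p4 ∨ ¬p8) — p3 is true.
  18. (¬p10 ∨ p7) — ¬p10 is true.
  19. (p7 ∨ p5) — p7 is true.
  20. (¬p10 ∨ ¬p2 ∨ ¬p7) — ¬p10 is true.
  21. (¬p3 ∨ p9 ∨ p6) — p9 is true.
  22. (¬p5 ∨ p1) — p1 is true.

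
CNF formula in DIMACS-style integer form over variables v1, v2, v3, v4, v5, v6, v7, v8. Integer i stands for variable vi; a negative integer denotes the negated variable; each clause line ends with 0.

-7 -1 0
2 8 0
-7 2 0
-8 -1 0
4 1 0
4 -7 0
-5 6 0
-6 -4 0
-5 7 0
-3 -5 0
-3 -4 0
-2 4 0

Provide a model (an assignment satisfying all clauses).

Pure literal: v3 appears only negated; assign v3 = False.
Pure literal: v5 appears only negated; assign v5 = False.
Set v1 = False and propagate.
  then v4 is forced to True.
  then v6 is forced to False.
Set v2 = True and propagate.
v7, v8 are now unconstrained; take v7 = False, v8 = True.

v1 = False  v2 = True  v3 = False  v4 = True  v5 = False  v6 = False  v7 = False  v8 = True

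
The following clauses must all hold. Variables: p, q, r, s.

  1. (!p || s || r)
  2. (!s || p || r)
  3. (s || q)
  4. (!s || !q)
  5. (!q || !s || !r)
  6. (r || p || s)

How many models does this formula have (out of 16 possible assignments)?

5

Satisfying assignments:
  p=0 q=0 r=1 s=1
  p=0 q=1 r=1 s=0
  p=1 q=0 r=0 s=1
  p=1 q=0 r=1 s=1
  p=1 q=1 r=1 s=0
That's 5 in total.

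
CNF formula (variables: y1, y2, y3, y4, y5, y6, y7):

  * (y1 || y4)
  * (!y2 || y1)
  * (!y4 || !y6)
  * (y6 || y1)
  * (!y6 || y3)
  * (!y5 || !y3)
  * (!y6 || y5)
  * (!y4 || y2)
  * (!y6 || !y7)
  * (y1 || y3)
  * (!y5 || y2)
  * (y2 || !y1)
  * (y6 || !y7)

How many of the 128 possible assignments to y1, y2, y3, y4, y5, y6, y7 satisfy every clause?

6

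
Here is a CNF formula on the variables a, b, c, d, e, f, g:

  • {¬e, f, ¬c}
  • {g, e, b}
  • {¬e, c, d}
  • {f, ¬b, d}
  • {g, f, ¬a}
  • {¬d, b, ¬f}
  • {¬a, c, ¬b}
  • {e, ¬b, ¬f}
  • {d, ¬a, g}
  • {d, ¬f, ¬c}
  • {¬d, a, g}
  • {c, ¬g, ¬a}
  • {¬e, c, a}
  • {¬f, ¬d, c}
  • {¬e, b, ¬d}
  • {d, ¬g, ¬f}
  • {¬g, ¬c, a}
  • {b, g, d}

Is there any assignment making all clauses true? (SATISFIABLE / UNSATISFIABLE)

Branch on a: take a = True.
Set b = False and propagate.
The remaining clauses are satisfied by c = True, d = False, e = False, f = False, g = True.
Every clause has at least one true literal under this assignment.
So a = True, b = False, c = True, d = False, e = False, f = False, g = True is a satisfying assignment.

SATISFIABLE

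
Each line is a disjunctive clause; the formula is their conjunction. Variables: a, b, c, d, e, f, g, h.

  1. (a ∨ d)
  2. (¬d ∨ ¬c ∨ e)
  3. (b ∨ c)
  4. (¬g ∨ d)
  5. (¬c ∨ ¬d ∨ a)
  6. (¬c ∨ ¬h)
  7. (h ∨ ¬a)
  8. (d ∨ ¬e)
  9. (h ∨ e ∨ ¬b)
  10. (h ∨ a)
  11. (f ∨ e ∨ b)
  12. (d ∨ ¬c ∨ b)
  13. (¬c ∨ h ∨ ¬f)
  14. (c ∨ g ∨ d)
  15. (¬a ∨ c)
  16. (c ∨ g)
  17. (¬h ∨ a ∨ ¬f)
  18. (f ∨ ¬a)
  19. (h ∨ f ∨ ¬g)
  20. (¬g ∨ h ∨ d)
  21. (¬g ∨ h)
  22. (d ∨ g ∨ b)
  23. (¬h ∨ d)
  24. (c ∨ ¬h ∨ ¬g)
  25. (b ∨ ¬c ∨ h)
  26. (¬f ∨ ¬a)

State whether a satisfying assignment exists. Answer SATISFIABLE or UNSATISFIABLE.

UNSATISFIABLE

h = True:
  propagation gives c=False, b=True, a=False, d=True; an empty clause results — contradiction.
h = False:
  propagation gives a=False; an empty clause results — contradiction.
Every branch closes, so no satisfying assignment exists.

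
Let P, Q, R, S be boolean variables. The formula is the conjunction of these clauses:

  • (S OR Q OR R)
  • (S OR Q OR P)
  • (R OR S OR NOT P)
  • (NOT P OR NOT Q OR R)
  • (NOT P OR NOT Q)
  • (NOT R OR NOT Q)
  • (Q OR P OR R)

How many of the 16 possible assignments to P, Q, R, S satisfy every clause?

The models are:
  P=F Q=F R=T S=T
  P=F Q=T R=F S=F
  P=F Q=T R=F S=T
  P=T Q=F R=F S=T
  P=T Q=F R=T S=F
  P=T Q=F R=T S=T
Count: 6.

6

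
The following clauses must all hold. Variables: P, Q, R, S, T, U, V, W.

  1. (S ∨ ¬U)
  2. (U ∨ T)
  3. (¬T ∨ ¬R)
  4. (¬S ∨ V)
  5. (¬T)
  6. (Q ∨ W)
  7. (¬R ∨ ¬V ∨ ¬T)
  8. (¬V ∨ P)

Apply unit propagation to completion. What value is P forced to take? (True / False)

True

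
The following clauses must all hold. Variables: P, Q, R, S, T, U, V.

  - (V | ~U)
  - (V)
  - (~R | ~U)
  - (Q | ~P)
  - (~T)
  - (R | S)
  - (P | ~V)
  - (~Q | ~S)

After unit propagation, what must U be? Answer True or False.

False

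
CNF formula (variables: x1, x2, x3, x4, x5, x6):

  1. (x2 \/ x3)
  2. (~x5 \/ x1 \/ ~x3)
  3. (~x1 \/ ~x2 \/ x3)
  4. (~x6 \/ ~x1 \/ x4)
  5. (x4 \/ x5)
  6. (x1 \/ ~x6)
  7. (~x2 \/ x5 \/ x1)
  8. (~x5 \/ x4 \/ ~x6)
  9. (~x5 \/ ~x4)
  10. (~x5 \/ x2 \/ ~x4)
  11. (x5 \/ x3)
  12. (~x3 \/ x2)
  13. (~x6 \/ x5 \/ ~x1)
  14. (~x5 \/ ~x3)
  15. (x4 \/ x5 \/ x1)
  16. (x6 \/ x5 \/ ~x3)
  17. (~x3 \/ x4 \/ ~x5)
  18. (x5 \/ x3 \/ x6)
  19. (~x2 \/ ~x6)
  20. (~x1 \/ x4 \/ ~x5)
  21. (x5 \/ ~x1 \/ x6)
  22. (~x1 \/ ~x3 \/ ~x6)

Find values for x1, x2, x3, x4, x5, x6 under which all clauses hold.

Branch on x1: take x1 = False.
  then x6 is forced to False.
Try x2 = True.
  then x5 is forced to True.
  then x3 is forced to False.
  then x4 is forced to False.
Every clause has at least one true literal under this assignment.
Check each clause:
  1. (x2 \/ x3) — x2 is true.
  2. (~x3 \/ ~x5 \/ x1) — ~x3 is true.
  3. (x3 \/ ~x2 \/ ~x1) — ~x1 is true.
  4. (x4 \/ ~x6 \/ ~x1) — ~x6 is true.
  5. (x5 \/ x4) — x5 is true.
  6. (~x6 \/ x1) — ~x6 is true.
  7. (x5 \/ x1 \/ ~x2) — x5 is true.
  8. (~x5 \/ ~x6 \/ x4) — ~x6 is true.
  9. (~x5 \/ ~x4) — ~x4 is true.
  10. (x2 \/ ~x4 \/ ~x5) — x2 is true.
  11. (x5 \/ x3) — x5 is true.
  12. (~x3 \/ x2) — x2 is true.
  13. (x5 \/ ~x6 \/ ~x1) — ~x6 is true.
  14. (~x5 \/ ~x3) — ~x3 is true.
  15. (x1 \/ x4 \/ x5) — x5 is true.
  16. (~x3 \/ x6 \/ x5) — x5 is true.
  17. (~x3 \/ x4 \/ ~x5) — ~x3 is true.
  18. (x6 \/ x5 \/ x3) — x5 is true.
  19. (~x6 \/ ~x2) — ~x6 is true.
  20. (x4 \/ ~x5 \/ ~x1) — ~x1 is true.
  21. (x6 \/ x5 \/ ~x1) — x5 is true.
  22. (~x3 \/ ~x1 \/ ~x6) — ~x6 is true.

x1=F  x2=T  x3=F  x4=F  x5=T  x6=F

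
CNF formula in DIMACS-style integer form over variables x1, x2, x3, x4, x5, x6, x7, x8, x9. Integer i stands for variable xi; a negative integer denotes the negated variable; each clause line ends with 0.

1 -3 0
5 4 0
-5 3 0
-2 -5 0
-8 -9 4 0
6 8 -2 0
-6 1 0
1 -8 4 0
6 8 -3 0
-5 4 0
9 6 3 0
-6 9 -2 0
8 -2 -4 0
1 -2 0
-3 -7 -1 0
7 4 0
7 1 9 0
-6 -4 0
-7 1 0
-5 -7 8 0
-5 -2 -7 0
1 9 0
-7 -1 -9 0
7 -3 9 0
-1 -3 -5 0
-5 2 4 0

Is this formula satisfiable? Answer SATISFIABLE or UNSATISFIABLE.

SATISFIABLE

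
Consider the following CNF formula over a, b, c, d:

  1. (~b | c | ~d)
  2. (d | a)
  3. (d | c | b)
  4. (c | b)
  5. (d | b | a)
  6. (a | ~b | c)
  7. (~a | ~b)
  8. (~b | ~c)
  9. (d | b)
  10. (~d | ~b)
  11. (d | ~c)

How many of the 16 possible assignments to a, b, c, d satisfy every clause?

2

The models are:
  a=0 b=0 c=1 d=1
  a=1 b=0 c=1 d=1
Count: 2.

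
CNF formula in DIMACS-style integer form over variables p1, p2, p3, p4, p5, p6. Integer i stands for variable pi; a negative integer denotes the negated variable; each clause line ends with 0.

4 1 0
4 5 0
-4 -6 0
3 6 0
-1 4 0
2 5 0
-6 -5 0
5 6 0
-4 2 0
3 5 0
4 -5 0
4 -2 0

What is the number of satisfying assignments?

2

Satisfying assignments:
  p1=0 p2=1 p3=1 p4=1 p5=1 p6=0
  p1=1 p2=1 p3=1 p4=1 p5=1 p6=0
Count: 2.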